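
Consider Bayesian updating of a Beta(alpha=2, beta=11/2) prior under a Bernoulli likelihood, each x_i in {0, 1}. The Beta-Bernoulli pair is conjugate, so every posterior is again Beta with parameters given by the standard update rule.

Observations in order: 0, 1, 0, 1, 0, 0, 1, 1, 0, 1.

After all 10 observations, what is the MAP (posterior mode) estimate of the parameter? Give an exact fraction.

obs 1: x=0 → posterior Beta(2, 13/2)
obs 2: x=1 → posterior Beta(3, 13/2)
obs 3: x=0 → posterior Beta(3, 15/2)
obs 4: x=1 → posterior Beta(4, 15/2)
obs 5: x=0 → posterior Beta(4, 17/2)
obs 6: x=0 → posterior Beta(4, 19/2)
obs 7: x=1 → posterior Beta(5, 19/2)
obs 8: x=1 → posterior Beta(6, 19/2)
obs 9: x=0 → posterior Beta(6, 21/2)
obs 10: x=1 → posterior Beta(7, 21/2)

12/31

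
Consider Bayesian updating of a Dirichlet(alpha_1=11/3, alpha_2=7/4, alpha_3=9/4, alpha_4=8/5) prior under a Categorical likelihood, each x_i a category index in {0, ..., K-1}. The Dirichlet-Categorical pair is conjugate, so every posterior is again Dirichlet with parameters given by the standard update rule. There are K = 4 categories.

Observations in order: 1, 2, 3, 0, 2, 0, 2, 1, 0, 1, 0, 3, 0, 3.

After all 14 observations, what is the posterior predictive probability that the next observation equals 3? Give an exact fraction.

obs 1: x=1 → posterior Dirichlet(11/3, 11/4, 9/4, 8/5)
obs 2: x=2 → posterior Dirichlet(11/3, 11/4, 13/4, 8/5)
obs 3: x=3 → posterior Dirichlet(11/3, 11/4, 13/4, 13/5)
obs 4: x=0 → posterior Dirichlet(14/3, 11/4, 13/4, 13/5)
obs 5: x=2 → posterior Dirichlet(14/3, 11/4, 17/4, 13/5)
obs 6: x=0 → posterior Dirichlet(17/3, 11/4, 17/4, 13/5)
obs 7: x=2 → posterior Dirichlet(17/3, 11/4, 21/4, 13/5)
obs 8: x=1 → posterior Dirichlet(17/3, 15/4, 21/4, 13/5)
obs 9: x=0 → posterior Dirichlet(20/3, 15/4, 21/4, 13/5)
obs 10: x=1 → posterior Dirichlet(20/3, 19/4, 21/4, 13/5)
obs 11: x=0 → posterior Dirichlet(23/3, 19/4, 21/4, 13/5)
obs 12: x=3 → posterior Dirichlet(23/3, 19/4, 21/4, 18/5)
obs 13: x=0 → posterior Dirichlet(26/3, 19/4, 21/4, 18/5)
obs 14: x=3 → posterior Dirichlet(26/3, 19/4, 21/4, 23/5)

69/349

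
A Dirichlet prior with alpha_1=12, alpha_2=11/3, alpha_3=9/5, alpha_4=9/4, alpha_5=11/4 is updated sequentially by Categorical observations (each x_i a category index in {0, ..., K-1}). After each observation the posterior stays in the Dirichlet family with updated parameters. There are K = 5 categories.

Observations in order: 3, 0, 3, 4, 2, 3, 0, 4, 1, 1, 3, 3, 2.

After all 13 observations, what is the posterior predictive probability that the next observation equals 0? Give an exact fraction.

15/38

obs 1: x=3 → posterior Dirichlet(12, 11/3, 9/5, 13/4, 11/4)
obs 2: x=0 → posterior Dirichlet(13, 11/3, 9/5, 13/4, 11/4)
obs 3: x=3 → posterior Dirichlet(13, 11/3, 9/5, 17/4, 11/4)
obs 4: x=4 → posterior Dirichlet(13, 11/3, 9/5, 17/4, 15/4)
obs 5: x=2 → posterior Dirichlet(13, 11/3, 14/5, 17/4, 15/4)
obs 6: x=3 → posterior Dirichlet(13, 11/3, 14/5, 21/4, 15/4)
obs 7: x=0 → posterior Dirichlet(14, 11/3, 14/5, 21/4, 15/4)
obs 8: x=4 → posterior Dirichlet(14, 11/3, 14/5, 21/4, 19/4)
obs 9: x=1 → posterior Dirichlet(14, 14/3, 14/5, 21/4, 19/4)
obs 10: x=1 → posterior Dirichlet(14, 17/3, 14/5, 21/4, 19/4)
obs 11: x=3 → posterior Dirichlet(14, 17/3, 14/5, 25/4, 19/4)
obs 12: x=3 → posterior Dirichlet(14, 17/3, 14/5, 29/4, 19/4)
obs 13: x=2 → posterior Dirichlet(14, 17/3, 19/5, 29/4, 19/4)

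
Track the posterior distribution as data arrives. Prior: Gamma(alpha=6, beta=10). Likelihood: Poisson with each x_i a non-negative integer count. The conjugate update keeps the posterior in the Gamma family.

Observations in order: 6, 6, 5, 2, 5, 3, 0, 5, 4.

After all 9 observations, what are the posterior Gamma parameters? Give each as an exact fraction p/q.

alpha=42, beta=19

obs 1: x=6 → posterior Gamma(12, 11)
obs 2: x=6 → posterior Gamma(18, 12)
obs 3: x=5 → posterior Gamma(23, 13)
obs 4: x=2 → posterior Gamma(25, 14)
obs 5: x=5 → posterior Gamma(30, 15)
obs 6: x=3 → posterior Gamma(33, 16)
obs 7: x=0 → posterior Gamma(33, 17)
obs 8: x=5 → posterior Gamma(38, 18)
obs 9: x=4 → posterior Gamma(42, 19)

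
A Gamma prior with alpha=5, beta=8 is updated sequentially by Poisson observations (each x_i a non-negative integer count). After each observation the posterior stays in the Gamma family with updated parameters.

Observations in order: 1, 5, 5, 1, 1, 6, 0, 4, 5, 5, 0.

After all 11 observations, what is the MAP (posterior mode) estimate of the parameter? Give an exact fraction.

37/19

obs 1: x=1 → posterior Gamma(6, 9)
obs 2: x=5 → posterior Gamma(11, 10)
obs 3: x=5 → posterior Gamma(16, 11)
obs 4: x=1 → posterior Gamma(17, 12)
obs 5: x=1 → posterior Gamma(18, 13)
obs 6: x=6 → posterior Gamma(24, 14)
obs 7: x=0 → posterior Gamma(24, 15)
obs 8: x=4 → posterior Gamma(28, 16)
obs 9: x=5 → posterior Gamma(33, 17)
obs 10: x=5 → posterior Gamma(38, 18)
obs 11: x=0 → posterior Gamma(38, 19)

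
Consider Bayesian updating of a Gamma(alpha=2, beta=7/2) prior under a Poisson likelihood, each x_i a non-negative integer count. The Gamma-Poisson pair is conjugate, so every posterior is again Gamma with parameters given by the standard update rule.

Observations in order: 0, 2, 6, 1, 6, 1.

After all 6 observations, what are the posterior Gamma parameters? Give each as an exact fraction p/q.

obs 1: x=0 → posterior Gamma(2, 9/2)
obs 2: x=2 → posterior Gamma(4, 11/2)
obs 3: x=6 → posterior Gamma(10, 13/2)
obs 4: x=1 → posterior Gamma(11, 15/2)
obs 5: x=6 → posterior Gamma(17, 17/2)
obs 6: x=1 → posterior Gamma(18, 19/2)

alpha=18, beta=19/2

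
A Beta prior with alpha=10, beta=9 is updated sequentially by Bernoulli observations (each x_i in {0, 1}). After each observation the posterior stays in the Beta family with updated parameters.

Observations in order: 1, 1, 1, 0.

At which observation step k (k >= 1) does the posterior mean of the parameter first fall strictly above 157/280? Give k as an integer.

k = 2

obs 1: x=1 → posterior Beta(11, 9)
obs 2: x=1 → posterior Beta(12, 9)
obs 3: x=1 → posterior Beta(13, 9)
obs 4: x=0 → posterior Beta(13, 10)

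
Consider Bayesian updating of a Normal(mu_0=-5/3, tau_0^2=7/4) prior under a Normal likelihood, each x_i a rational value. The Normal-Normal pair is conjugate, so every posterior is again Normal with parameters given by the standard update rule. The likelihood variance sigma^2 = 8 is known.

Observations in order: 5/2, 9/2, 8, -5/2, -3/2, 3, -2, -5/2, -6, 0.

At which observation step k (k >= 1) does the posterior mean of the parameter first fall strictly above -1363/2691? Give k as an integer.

k = 2

obs 1: x=5/2 → posterior Normal(-215/234, 56/39)
obs 2: x=9/2 → posterior Normal(-13/138, 28/23)
obs 3: x=8 → posterior Normal(155/159, 56/53)
obs 4: x=-5/2 → posterior Normal(41/72, 14/15)
obs 5: x=-3/2 → posterior Normal(71/201, 56/67)
obs 6: x=3 → posterior Normal(67/111, 28/37)
obs 7: x=-2 → posterior Normal(92/243, 56/81)
obs 8: x=-5/2 → posterior Normal(79/528, 7/11)
obs 9: x=-6 → posterior Normal(-173/570, 56/95)
obs 10: x=0 → posterior Normal(-173/612, 28/51)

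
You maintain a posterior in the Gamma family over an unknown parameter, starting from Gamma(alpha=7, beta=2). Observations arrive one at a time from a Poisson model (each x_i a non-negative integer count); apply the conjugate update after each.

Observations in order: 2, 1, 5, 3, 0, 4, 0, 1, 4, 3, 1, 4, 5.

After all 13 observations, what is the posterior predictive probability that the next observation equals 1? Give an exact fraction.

obs 1: x=2 → posterior Gamma(9, 3)
obs 2: x=1 → posterior Gamma(10, 4)
obs 3: x=5 → posterior Gamma(15, 5)
obs 4: x=3 → posterior Gamma(18, 6)
obs 5: x=0 → posterior Gamma(18, 7)
obs 6: x=4 → posterior Gamma(22, 8)
obs 7: x=0 → posterior Gamma(22, 9)
obs 8: x=1 → posterior Gamma(23, 10)
obs 9: x=4 → posterior Gamma(27, 11)
obs 10: x=3 → posterior Gamma(30, 12)
obs 11: x=1 → posterior Gamma(31, 13)
obs 12: x=4 → posterior Gamma(35, 14)
obs 13: x=5 → posterior Gamma(40, 15)

552866616047000607113659498281776905059814453125/2923003274661805836407369665432566039311865085952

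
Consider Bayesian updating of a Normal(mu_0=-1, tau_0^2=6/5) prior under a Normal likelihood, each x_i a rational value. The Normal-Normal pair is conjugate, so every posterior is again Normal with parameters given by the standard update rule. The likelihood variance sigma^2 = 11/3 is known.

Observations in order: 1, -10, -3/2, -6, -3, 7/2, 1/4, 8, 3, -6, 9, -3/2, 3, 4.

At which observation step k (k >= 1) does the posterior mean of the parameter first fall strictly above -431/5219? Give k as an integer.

obs 1: x=1 → posterior Normal(-37/73, 66/73)
obs 2: x=-10 → posterior Normal(-31/13, 66/91)
obs 3: x=-3/2 → posterior Normal(-244/109, 66/109)
obs 4: x=-6 → posterior Normal(-352/127, 66/127)
obs 5: x=-3 → posterior Normal(-14/5, 66/145)
obs 6: x=7/2 → posterior Normal(-343/163, 66/163)
obs 7: x=1/4 → posterior Normal(-677/362, 66/181)
obs 8: x=8 → posterior Normal(-389/398, 66/199)
obs 9: x=3 → posterior Normal(-281/434, 66/217)
obs 10: x=-6 → posterior Normal(-497/470, 66/235)
obs 11: x=9 → posterior Normal(-173/506, 6/23)
obs 12: x=-3/2 → posterior Normal(-227/542, 66/271)
obs 13: x=3 → posterior Normal(-7/34, 66/289)
obs 14: x=4 → posterior Normal(25/614, 66/307)

k = 14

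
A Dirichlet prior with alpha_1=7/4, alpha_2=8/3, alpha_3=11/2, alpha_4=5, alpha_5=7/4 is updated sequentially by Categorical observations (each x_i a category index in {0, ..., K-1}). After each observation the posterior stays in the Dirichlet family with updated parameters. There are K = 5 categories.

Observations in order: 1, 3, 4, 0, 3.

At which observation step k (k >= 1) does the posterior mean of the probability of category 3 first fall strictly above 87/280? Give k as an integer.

obs 1: x=1 → posterior Dirichlet(7/4, 11/3, 11/2, 5, 7/4)
obs 2: x=3 → posterior Dirichlet(7/4, 11/3, 11/2, 6, 7/4)
obs 3: x=4 → posterior Dirichlet(7/4, 11/3, 11/2, 6, 11/4)
obs 4: x=0 → posterior Dirichlet(11/4, 11/3, 11/2, 6, 11/4)
obs 5: x=3 → posterior Dirichlet(11/4, 11/3, 11/2, 7, 11/4)

k = 2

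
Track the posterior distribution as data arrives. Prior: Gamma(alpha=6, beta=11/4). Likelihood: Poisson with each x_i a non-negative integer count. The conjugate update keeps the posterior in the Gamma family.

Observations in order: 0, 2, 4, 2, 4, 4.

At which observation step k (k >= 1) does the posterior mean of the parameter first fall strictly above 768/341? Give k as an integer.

k = 5

obs 1: x=0 → posterior Gamma(6, 15/4)
obs 2: x=2 → posterior Gamma(8, 19/4)
obs 3: x=4 → posterior Gamma(12, 23/4)
obs 4: x=2 → posterior Gamma(14, 27/4)
obs 5: x=4 → posterior Gamma(18, 31/4)
obs 6: x=4 → posterior Gamma(22, 35/4)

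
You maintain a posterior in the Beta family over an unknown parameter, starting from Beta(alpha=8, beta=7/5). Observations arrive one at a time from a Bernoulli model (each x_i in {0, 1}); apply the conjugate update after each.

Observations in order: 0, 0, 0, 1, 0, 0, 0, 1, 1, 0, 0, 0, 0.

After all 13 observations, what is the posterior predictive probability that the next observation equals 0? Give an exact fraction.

obs 1: x=0 → posterior Beta(8, 12/5)
obs 2: x=0 → posterior Beta(8, 17/5)
obs 3: x=0 → posterior Beta(8, 22/5)
obs 4: x=1 → posterior Beta(9, 22/5)
obs 5: x=0 → posterior Beta(9, 27/5)
obs 6: x=0 → posterior Beta(9, 32/5)
obs 7: x=0 → posterior Beta(9, 37/5)
obs 8: x=1 → posterior Beta(10, 37/5)
obs 9: x=1 → posterior Beta(11, 37/5)
obs 10: x=0 → posterior Beta(11, 42/5)
obs 11: x=0 → posterior Beta(11, 47/5)
obs 12: x=0 → posterior Beta(11, 52/5)
obs 13: x=0 → posterior Beta(11, 57/5)

57/112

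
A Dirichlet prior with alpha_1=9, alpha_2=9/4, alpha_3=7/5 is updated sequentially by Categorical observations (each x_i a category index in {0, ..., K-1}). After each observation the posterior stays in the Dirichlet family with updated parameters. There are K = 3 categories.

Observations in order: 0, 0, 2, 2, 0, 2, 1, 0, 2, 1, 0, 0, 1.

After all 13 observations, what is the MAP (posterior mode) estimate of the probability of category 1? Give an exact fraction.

85/453

obs 1: x=0 → posterior Dirichlet(10, 9/4, 7/5)
obs 2: x=0 → posterior Dirichlet(11, 9/4, 7/5)
obs 3: x=2 → posterior Dirichlet(11, 9/4, 12/5)
obs 4: x=2 → posterior Dirichlet(11, 9/4, 17/5)
obs 5: x=0 → posterior Dirichlet(12, 9/4, 17/5)
obs 6: x=2 → posterior Dirichlet(12, 9/4, 22/5)
obs 7: x=1 → posterior Dirichlet(12, 13/4, 22/5)
obs 8: x=0 → posterior Dirichlet(13, 13/4, 22/5)
obs 9: x=2 → posterior Dirichlet(13, 13/4, 27/5)
obs 10: x=1 → posterior Dirichlet(13, 17/4, 27/5)
obs 11: x=0 → posterior Dirichlet(14, 17/4, 27/5)
obs 12: x=0 → posterior Dirichlet(15, 17/4, 27/5)
obs 13: x=1 → posterior Dirichlet(15, 21/4, 27/5)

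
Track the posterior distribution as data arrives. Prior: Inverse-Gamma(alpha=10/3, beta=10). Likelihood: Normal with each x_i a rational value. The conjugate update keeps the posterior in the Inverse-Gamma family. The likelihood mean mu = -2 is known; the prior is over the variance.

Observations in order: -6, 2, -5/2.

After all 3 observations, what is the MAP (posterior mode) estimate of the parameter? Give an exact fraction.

627/140

obs 1: x=-6 → posterior Inverse-Gamma(23/6, 18)
obs 2: x=2 → posterior Inverse-Gamma(13/3, 26)
obs 3: x=-5/2 → posterior Inverse-Gamma(29/6, 209/8)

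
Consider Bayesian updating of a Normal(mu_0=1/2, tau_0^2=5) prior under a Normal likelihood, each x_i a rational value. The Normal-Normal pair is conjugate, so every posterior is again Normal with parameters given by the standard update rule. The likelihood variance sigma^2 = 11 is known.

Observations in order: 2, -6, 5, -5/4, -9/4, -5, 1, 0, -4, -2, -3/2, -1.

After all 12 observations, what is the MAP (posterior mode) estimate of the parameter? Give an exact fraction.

-139/142

obs 1: x=2 → posterior Normal(31/32, 55/16)
obs 2: x=-6 → posterior Normal(-29/42, 55/21)
obs 3: x=5 → posterior Normal(21/52, 55/26)
obs 4: x=-5/4 → posterior Normal(17/124, 55/31)
obs 5: x=-9/4 → posterior Normal(-7/36, 55/36)
obs 6: x=-5 → posterior Normal(-32/41, 55/41)
obs 7: x=1 → posterior Normal(-27/46, 55/46)
obs 8: x=0 → posterior Normal(-9/17, 55/51)
obs 9: x=-4 → posterior Normal(-47/56, 55/56)
obs 10: x=-2 → posterior Normal(-57/61, 55/61)
obs 11: x=-3/2 → posterior Normal(-43/44, 5/6)
obs 12: x=-1 → posterior Normal(-139/142, 55/71)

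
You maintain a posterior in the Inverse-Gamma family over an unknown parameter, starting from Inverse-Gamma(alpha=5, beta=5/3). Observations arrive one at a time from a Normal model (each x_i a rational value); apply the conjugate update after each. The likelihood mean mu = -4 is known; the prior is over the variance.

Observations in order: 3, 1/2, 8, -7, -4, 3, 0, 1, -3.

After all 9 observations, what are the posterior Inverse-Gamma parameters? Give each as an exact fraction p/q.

alpha=19/2, beta=3799/24

obs 1: x=3 → posterior Inverse-Gamma(11/2, 157/6)
obs 2: x=1/2 → posterior Inverse-Gamma(6, 871/24)
obs 3: x=8 → posterior Inverse-Gamma(13/2, 2599/24)
obs 4: x=-7 → posterior Inverse-Gamma(7, 2707/24)
obs 5: x=-4 → posterior Inverse-Gamma(15/2, 2707/24)
obs 6: x=3 → posterior Inverse-Gamma(8, 3295/24)
obs 7: x=0 → posterior Inverse-Gamma(17/2, 3487/24)
obs 8: x=1 → posterior Inverse-Gamma(9, 3787/24)
obs 9: x=-3 → posterior Inverse-Gamma(19/2, 3799/24)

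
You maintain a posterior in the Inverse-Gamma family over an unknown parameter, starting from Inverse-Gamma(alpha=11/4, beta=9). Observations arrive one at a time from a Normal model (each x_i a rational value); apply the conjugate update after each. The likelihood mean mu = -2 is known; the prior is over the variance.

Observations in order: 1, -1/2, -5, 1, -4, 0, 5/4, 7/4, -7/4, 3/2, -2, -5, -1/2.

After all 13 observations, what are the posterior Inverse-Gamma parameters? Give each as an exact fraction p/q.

alpha=37/4, beta=1655/32

obs 1: x=1 → posterior Inverse-Gamma(13/4, 27/2)
obs 2: x=-1/2 → posterior Inverse-Gamma(15/4, 117/8)
obs 3: x=-5 → posterior Inverse-Gamma(17/4, 153/8)
obs 4: x=1 → posterior Inverse-Gamma(19/4, 189/8)
obs 5: x=-4 → posterior Inverse-Gamma(21/4, 205/8)
obs 6: x=0 → posterior Inverse-Gamma(23/4, 221/8)
obs 7: x=5/4 → posterior Inverse-Gamma(25/4, 1053/32)
obs 8: x=7/4 → posterior Inverse-Gamma(27/4, 639/16)
obs 9: x=-7/4 → posterior Inverse-Gamma(29/4, 1279/32)
obs 10: x=3/2 → posterior Inverse-Gamma(31/4, 1475/32)
obs 11: x=-2 → posterior Inverse-Gamma(33/4, 1475/32)
obs 12: x=-5 → posterior Inverse-Gamma(35/4, 1619/32)
obs 13: x=-1/2 → posterior Inverse-Gamma(37/4, 1655/32)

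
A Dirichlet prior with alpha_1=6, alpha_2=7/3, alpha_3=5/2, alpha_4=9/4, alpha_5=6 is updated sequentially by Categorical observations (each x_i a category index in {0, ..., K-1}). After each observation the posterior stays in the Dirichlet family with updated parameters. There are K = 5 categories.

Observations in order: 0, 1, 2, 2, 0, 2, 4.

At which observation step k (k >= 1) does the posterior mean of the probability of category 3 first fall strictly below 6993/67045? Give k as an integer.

obs 1: x=0 → posterior Dirichlet(7, 7/3, 5/2, 9/4, 6)
obs 2: x=1 → posterior Dirichlet(7, 10/3, 5/2, 9/4, 6)
obs 3: x=2 → posterior Dirichlet(7, 10/3, 7/2, 9/4, 6)
obs 4: x=2 → posterior Dirichlet(7, 10/3, 9/2, 9/4, 6)
obs 5: x=0 → posterior Dirichlet(8, 10/3, 9/2, 9/4, 6)
obs 6: x=2 → posterior Dirichlet(8, 10/3, 11/2, 9/4, 6)
obs 7: x=4 → posterior Dirichlet(8, 10/3, 11/2, 9/4, 7)

k = 3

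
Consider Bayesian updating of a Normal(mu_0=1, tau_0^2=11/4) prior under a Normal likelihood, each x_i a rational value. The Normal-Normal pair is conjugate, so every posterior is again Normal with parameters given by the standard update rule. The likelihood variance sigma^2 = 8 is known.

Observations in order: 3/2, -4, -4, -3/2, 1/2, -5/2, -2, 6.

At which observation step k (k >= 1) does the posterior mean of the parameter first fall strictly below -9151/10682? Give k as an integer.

obs 1: x=3/2 → posterior Normal(97/86, 88/43)
obs 2: x=-4 → posterior Normal(1/12, 44/27)
obs 3: x=-4 → posterior Normal(-79/130, 88/65)
obs 4: x=-3/2 → posterior Normal(-14/19, 22/19)
obs 5: x=1/2 → posterior Normal(-101/174, 88/87)
obs 6: x=-5/2 → posterior Normal(-39/49, 44/49)
obs 7: x=-2 → posterior Normal(-100/109, 88/109)
obs 8: x=6 → posterior Normal(-17/60, 11/15)

k = 7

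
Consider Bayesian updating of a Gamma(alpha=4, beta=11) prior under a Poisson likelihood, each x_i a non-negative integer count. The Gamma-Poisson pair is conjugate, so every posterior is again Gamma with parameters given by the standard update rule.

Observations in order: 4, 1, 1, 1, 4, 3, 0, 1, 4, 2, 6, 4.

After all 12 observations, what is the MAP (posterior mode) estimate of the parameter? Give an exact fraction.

34/23

obs 1: x=4 → posterior Gamma(8, 12)
obs 2: x=1 → posterior Gamma(9, 13)
obs 3: x=1 → posterior Gamma(10, 14)
obs 4: x=1 → posterior Gamma(11, 15)
obs 5: x=4 → posterior Gamma(15, 16)
obs 6: x=3 → posterior Gamma(18, 17)
obs 7: x=0 → posterior Gamma(18, 18)
obs 8: x=1 → posterior Gamma(19, 19)
obs 9: x=4 → posterior Gamma(23, 20)
obs 10: x=2 → posterior Gamma(25, 21)
obs 11: x=6 → posterior Gamma(31, 22)
obs 12: x=4 → posterior Gamma(35, 23)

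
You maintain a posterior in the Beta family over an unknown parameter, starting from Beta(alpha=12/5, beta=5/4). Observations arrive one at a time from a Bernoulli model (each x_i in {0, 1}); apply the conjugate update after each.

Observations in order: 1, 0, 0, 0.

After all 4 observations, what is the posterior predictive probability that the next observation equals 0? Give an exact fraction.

5/9

obs 1: x=1 → posterior Beta(17/5, 5/4)
obs 2: x=0 → posterior Beta(17/5, 9/4)
obs 3: x=0 → posterior Beta(17/5, 13/4)
obs 4: x=0 → posterior Beta(17/5, 17/4)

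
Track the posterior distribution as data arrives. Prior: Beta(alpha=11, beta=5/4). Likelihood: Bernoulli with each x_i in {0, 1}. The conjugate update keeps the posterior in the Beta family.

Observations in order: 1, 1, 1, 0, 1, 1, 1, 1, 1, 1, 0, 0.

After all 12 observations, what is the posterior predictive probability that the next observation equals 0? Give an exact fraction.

obs 1: x=1 → posterior Beta(12, 5/4)
obs 2: x=1 → posterior Beta(13, 5/4)
obs 3: x=1 → posterior Beta(14, 5/4)
obs 4: x=0 → posterior Beta(14, 9/4)
obs 5: x=1 → posterior Beta(15, 9/4)
obs 6: x=1 → posterior Beta(16, 9/4)
obs 7: x=1 → posterior Beta(17, 9/4)
obs 8: x=1 → posterior Beta(18, 9/4)
obs 9: x=1 → posterior Beta(19, 9/4)
obs 10: x=1 → posterior Beta(20, 9/4)
obs 11: x=0 → posterior Beta(20, 13/4)
obs 12: x=0 → posterior Beta(20, 17/4)

17/97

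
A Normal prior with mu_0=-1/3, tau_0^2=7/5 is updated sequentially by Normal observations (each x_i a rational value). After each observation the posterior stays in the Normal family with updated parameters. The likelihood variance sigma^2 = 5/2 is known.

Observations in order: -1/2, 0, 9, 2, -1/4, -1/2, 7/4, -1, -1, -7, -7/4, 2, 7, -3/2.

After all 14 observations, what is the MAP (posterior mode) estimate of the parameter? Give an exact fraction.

obs 1: x=-1/2 → posterior Normal(-46/117, 35/39)
obs 2: x=0 → posterior Normal(-46/159, 35/53)
obs 3: x=9 → posterior Normal(332/201, 35/67)
obs 4: x=2 → posterior Normal(416/243, 35/81)
obs 5: x=-1/4 → posterior Normal(811/570, 7/19)
obs 6: x=-1/2 → posterior Normal(769/654, 35/109)
obs 7: x=7/4 → posterior Normal(458/369, 35/123)
obs 8: x=-1 → posterior Normal(416/411, 35/137)
obs 9: x=-1 → posterior Normal(374/453, 35/151)
obs 10: x=-7 → posterior Normal(16/99, 7/33)
obs 11: x=-7/4 → posterior Normal(13/1074, 35/179)
obs 12: x=2 → posterior Normal(181/1158, 35/193)
obs 13: x=7 → posterior Normal(769/1242, 35/207)
obs 14: x=-3/2 → posterior Normal(643/1326, 35/221)

643/1326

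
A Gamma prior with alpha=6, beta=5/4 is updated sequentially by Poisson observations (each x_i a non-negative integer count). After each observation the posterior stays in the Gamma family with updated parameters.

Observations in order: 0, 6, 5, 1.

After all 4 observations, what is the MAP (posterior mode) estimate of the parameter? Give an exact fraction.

obs 1: x=0 → posterior Gamma(6, 9/4)
obs 2: x=6 → posterior Gamma(12, 13/4)
obs 3: x=5 → posterior Gamma(17, 17/4)
obs 4: x=1 → posterior Gamma(18, 21/4)

68/21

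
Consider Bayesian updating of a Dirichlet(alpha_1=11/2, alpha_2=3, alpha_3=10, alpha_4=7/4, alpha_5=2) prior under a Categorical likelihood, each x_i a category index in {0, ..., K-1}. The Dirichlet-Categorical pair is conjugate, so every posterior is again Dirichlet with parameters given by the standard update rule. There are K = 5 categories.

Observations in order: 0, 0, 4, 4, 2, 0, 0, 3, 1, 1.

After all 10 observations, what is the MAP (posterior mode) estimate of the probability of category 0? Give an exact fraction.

34/109

obs 1: x=0 → posterior Dirichlet(13/2, 3, 10, 7/4, 2)
obs 2: x=0 → posterior Dirichlet(15/2, 3, 10, 7/4, 2)
obs 3: x=4 → posterior Dirichlet(15/2, 3, 10, 7/4, 3)
obs 4: x=4 → posterior Dirichlet(15/2, 3, 10, 7/4, 4)
obs 5: x=2 → posterior Dirichlet(15/2, 3, 11, 7/4, 4)
obs 6: x=0 → posterior Dirichlet(17/2, 3, 11, 7/4, 4)
obs 7: x=0 → posterior Dirichlet(19/2, 3, 11, 7/4, 4)
obs 8: x=3 → posterior Dirichlet(19/2, 3, 11, 11/4, 4)
obs 9: x=1 → posterior Dirichlet(19/2, 4, 11, 11/4, 4)
obs 10: x=1 → posterior Dirichlet(19/2, 5, 11, 11/4, 4)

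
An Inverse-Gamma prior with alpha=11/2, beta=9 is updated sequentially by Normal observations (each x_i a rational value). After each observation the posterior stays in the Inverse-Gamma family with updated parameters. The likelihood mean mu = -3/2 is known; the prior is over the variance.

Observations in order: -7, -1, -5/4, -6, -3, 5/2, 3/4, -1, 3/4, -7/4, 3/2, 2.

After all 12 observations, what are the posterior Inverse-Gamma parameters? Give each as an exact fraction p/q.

obs 1: x=-7 → posterior Inverse-Gamma(6, 193/8)
obs 2: x=-1 → posterior Inverse-Gamma(13/2, 97/4)
obs 3: x=-5/4 → posterior Inverse-Gamma(7, 777/32)
obs 4: x=-6 → posterior Inverse-Gamma(15/2, 1101/32)
obs 5: x=-3 → posterior Inverse-Gamma(8, 1137/32)
obs 6: x=5/2 → posterior Inverse-Gamma(17/2, 1393/32)
obs 7: x=3/4 → posterior Inverse-Gamma(9, 737/16)
obs 8: x=-1 → posterior Inverse-Gamma(19/2, 739/16)
obs 9: x=3/4 → posterior Inverse-Gamma(10, 1559/32)
obs 10: x=-7/4 → posterior Inverse-Gamma(21/2, 195/4)
obs 11: x=3/2 → posterior Inverse-Gamma(11, 213/4)
obs 12: x=2 → posterior Inverse-Gamma(23/2, 475/8)

alpha=23/2, beta=475/8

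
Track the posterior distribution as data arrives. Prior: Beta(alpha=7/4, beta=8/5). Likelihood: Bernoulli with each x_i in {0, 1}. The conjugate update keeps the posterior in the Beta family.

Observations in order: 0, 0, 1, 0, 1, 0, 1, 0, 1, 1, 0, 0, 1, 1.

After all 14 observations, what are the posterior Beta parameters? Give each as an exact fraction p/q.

alpha=35/4, beta=43/5

obs 1: x=0 → posterior Beta(7/4, 13/5)
obs 2: x=0 → posterior Beta(7/4, 18/5)
obs 3: x=1 → posterior Beta(11/4, 18/5)
obs 4: x=0 → posterior Beta(11/4, 23/5)
obs 5: x=1 → posterior Beta(15/4, 23/5)
obs 6: x=0 → posterior Beta(15/4, 28/5)
obs 7: x=1 → posterior Beta(19/4, 28/5)
obs 8: x=0 → posterior Beta(19/4, 33/5)
obs 9: x=1 → posterior Beta(23/4, 33/5)
obs 10: x=1 → posterior Beta(27/4, 33/5)
obs 11: x=0 → posterior Beta(27/4, 38/5)
obs 12: x=0 → posterior Beta(27/4, 43/5)
obs 13: x=1 → posterior Beta(31/4, 43/5)
obs 14: x=1 → posterior Beta(35/4, 43/5)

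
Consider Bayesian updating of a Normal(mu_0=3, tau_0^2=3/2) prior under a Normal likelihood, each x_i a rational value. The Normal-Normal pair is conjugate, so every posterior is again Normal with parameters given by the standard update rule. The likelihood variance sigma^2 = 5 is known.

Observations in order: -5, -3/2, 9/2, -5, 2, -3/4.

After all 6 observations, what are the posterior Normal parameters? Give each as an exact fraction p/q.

mu_0=51/112, tau_0^2=15/28

obs 1: x=-5 → posterior Normal(15/13, 15/13)
obs 2: x=-3/2 → posterior Normal(21/32, 15/16)
obs 3: x=9/2 → posterior Normal(24/19, 15/19)
obs 4: x=-5 → posterior Normal(9/22, 15/22)
obs 5: x=2 → posterior Normal(3/5, 3/5)
obs 6: x=-3/4 → posterior Normal(51/112, 15/28)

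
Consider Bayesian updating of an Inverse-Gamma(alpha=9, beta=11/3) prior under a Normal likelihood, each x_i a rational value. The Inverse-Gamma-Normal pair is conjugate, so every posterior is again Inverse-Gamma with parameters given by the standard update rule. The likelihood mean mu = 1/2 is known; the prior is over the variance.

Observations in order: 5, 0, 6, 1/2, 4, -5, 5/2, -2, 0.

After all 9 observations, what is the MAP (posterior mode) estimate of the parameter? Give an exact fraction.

obs 1: x=5 → posterior Inverse-Gamma(19/2, 331/24)
obs 2: x=0 → posterior Inverse-Gamma(10, 167/12)
obs 3: x=6 → posterior Inverse-Gamma(21/2, 697/24)
obs 4: x=1/2 → posterior Inverse-Gamma(11, 697/24)
obs 5: x=4 → posterior Inverse-Gamma(23/2, 211/6)
obs 6: x=-5 → posterior Inverse-Gamma(12, 1207/24)
obs 7: x=5/2 → posterior Inverse-Gamma(25/2, 1255/24)
obs 8: x=-2 → posterior Inverse-Gamma(13, 665/12)
obs 9: x=0 → posterior Inverse-Gamma(27/2, 1333/24)

1333/348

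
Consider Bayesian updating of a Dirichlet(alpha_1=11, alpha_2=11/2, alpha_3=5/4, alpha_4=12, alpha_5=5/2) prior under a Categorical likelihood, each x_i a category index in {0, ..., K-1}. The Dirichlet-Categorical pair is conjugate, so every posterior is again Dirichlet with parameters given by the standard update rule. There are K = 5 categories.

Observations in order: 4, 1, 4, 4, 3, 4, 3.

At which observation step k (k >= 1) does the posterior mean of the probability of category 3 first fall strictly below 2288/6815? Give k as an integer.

obs 1: x=4 → posterior Dirichlet(11, 11/2, 5/4, 12, 7/2)
obs 2: x=1 → posterior Dirichlet(11, 13/2, 5/4, 12, 7/2)
obs 3: x=4 → posterior Dirichlet(11, 13/2, 5/4, 12, 9/2)
obs 4: x=4 → posterior Dirichlet(11, 13/2, 5/4, 12, 11/2)
obs 5: x=3 → posterior Dirichlet(11, 13/2, 5/4, 13, 11/2)
obs 6: x=4 → posterior Dirichlet(11, 13/2, 5/4, 13, 13/2)
obs 7: x=3 → posterior Dirichlet(11, 13/2, 5/4, 14, 13/2)

k = 4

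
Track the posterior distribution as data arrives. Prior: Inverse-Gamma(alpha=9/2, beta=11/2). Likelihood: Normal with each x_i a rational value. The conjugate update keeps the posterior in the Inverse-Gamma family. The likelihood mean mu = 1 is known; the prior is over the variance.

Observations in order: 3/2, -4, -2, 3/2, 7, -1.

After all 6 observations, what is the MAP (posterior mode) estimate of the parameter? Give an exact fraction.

171/34

obs 1: x=3/2 → posterior Inverse-Gamma(5, 45/8)
obs 2: x=-4 → posterior Inverse-Gamma(11/2, 145/8)
obs 3: x=-2 → posterior Inverse-Gamma(6, 181/8)
obs 4: x=3/2 → posterior Inverse-Gamma(13/2, 91/4)
obs 5: x=7 → posterior Inverse-Gamma(7, 163/4)
obs 6: x=-1 → posterior Inverse-Gamma(15/2, 171/4)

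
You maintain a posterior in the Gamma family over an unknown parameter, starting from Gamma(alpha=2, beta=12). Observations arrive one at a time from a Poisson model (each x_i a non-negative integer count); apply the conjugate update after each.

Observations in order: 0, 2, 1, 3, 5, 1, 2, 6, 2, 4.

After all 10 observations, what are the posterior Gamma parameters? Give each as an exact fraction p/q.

alpha=28, beta=22

obs 1: x=0 → posterior Gamma(2, 13)
obs 2: x=2 → posterior Gamma(4, 14)
obs 3: x=1 → posterior Gamma(5, 15)
obs 4: x=3 → posterior Gamma(8, 16)
obs 5: x=5 → posterior Gamma(13, 17)
obs 6: x=1 → posterior Gamma(14, 18)
obs 7: x=2 → posterior Gamma(16, 19)
obs 8: x=6 → posterior Gamma(22, 20)
obs 9: x=2 → posterior Gamma(24, 21)
obs 10: x=4 → posterior Gamma(28, 22)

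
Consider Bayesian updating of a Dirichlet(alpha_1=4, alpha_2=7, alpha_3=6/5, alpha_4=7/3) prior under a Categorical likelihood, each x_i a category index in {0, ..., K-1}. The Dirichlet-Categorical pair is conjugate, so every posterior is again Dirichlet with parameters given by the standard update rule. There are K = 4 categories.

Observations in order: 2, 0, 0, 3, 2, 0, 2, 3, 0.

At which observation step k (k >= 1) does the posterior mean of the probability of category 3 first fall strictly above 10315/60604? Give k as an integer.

obs 1: x=2 → posterior Dirichlet(4, 7, 11/5, 7/3)
obs 2: x=0 → posterior Dirichlet(5, 7, 11/5, 7/3)
obs 3: x=0 → posterior Dirichlet(6, 7, 11/5, 7/3)
obs 4: x=3 → posterior Dirichlet(6, 7, 11/5, 10/3)
obs 5: x=2 → posterior Dirichlet(6, 7, 16/5, 10/3)
obs 6: x=0 → posterior Dirichlet(7, 7, 16/5, 10/3)
obs 7: x=2 → posterior Dirichlet(7, 7, 21/5, 10/3)
obs 8: x=3 → posterior Dirichlet(7, 7, 21/5, 13/3)
obs 9: x=0 → posterior Dirichlet(8, 7, 21/5, 13/3)

k = 4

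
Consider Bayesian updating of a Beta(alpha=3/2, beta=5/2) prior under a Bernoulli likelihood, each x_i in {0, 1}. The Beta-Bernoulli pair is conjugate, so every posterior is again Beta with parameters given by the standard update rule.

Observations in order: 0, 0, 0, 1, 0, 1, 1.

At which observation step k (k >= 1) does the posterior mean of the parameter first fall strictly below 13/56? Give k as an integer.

obs 1: x=0 → posterior Beta(3/2, 7/2)
obs 2: x=0 → posterior Beta(3/2, 9/2)
obs 3: x=0 → posterior Beta(3/2, 11/2)
obs 4: x=1 → posterior Beta(5/2, 11/2)
obs 5: x=0 → posterior Beta(5/2, 13/2)
obs 6: x=1 → posterior Beta(7/2, 13/2)
obs 7: x=1 → posterior Beta(9/2, 13/2)

k = 3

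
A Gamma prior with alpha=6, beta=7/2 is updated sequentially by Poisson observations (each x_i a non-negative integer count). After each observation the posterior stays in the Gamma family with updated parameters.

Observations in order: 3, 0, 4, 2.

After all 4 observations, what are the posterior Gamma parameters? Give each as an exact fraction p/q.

alpha=15, beta=15/2

obs 1: x=3 → posterior Gamma(9, 9/2)
obs 2: x=0 → posterior Gamma(9, 11/2)
obs 3: x=4 → posterior Gamma(13, 13/2)
obs 4: x=2 → posterior Gamma(15, 15/2)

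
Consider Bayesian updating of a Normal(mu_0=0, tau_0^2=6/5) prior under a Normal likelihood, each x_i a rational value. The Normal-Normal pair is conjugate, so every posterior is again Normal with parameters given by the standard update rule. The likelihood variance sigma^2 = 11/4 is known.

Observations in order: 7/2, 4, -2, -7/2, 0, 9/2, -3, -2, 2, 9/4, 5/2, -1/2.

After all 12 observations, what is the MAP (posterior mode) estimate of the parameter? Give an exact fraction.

obs 1: x=7/2 → posterior Normal(84/79, 66/79)
obs 2: x=4 → posterior Normal(180/103, 66/103)
obs 3: x=-2 → posterior Normal(132/127, 66/127)
obs 4: x=-7/2 → posterior Normal(48/151, 66/151)
obs 5: x=0 → posterior Normal(48/175, 66/175)
obs 6: x=9/2 → posterior Normal(156/199, 66/199)
obs 7: x=-3 → posterior Normal(84/223, 66/223)
obs 8: x=-2 → posterior Normal(36/247, 66/247)
obs 9: x=2 → posterior Normal(84/271, 66/271)
obs 10: x=9/4 → posterior Normal(138/295, 66/295)
obs 11: x=5/2 → posterior Normal(18/29, 6/29)
obs 12: x=-1/2 → posterior Normal(186/343, 66/343)

186/343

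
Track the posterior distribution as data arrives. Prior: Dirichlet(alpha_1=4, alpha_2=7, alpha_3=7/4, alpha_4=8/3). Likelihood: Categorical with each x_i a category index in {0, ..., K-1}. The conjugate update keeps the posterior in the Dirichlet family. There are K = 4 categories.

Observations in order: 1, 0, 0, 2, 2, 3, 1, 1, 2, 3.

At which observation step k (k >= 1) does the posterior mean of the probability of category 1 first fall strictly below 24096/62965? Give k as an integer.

obs 1: x=1 → posterior Dirichlet(4, 8, 7/4, 8/3)
obs 2: x=0 → posterior Dirichlet(5, 8, 7/4, 8/3)
obs 3: x=0 → posterior Dirichlet(6, 8, 7/4, 8/3)
obs 4: x=2 → posterior Dirichlet(6, 8, 11/4, 8/3)
obs 5: x=2 → posterior Dirichlet(6, 8, 15/4, 8/3)
obs 6: x=3 → posterior Dirichlet(6, 8, 15/4, 11/3)
obs 7: x=1 → posterior Dirichlet(6, 9, 15/4, 11/3)
obs 8: x=1 → posterior Dirichlet(6, 10, 15/4, 11/3)
obs 9: x=2 → posterior Dirichlet(6, 10, 19/4, 11/3)
obs 10: x=3 → posterior Dirichlet(6, 10, 19/4, 14/3)

k = 6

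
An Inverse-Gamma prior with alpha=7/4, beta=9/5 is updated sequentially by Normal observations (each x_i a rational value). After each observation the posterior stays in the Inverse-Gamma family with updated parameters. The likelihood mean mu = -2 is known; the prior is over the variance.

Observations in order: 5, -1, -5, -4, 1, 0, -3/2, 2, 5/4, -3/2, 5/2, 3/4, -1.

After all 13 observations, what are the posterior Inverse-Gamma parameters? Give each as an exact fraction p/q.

alpha=33/4, beta=5419/80

obs 1: x=5 → posterior Inverse-Gamma(9/4, 263/10)
obs 2: x=-1 → posterior Inverse-Gamma(11/4, 134/5)
obs 3: x=-5 → posterior Inverse-Gamma(13/4, 313/10)
obs 4: x=-4 → posterior Inverse-Gamma(15/4, 333/10)
obs 5: x=1 → posterior Inverse-Gamma(17/4, 189/5)
obs 6: x=0 → posterior Inverse-Gamma(19/4, 199/5)
obs 7: x=-3/2 → posterior Inverse-Gamma(21/4, 1597/40)
obs 8: x=2 → posterior Inverse-Gamma(23/4, 1917/40)
obs 9: x=5/4 → posterior Inverse-Gamma(25/4, 8513/160)
obs 10: x=-3/2 → posterior Inverse-Gamma(27/4, 8533/160)
obs 11: x=5/2 → posterior Inverse-Gamma(29/4, 10153/160)
obs 12: x=3/4 → posterior Inverse-Gamma(31/4, 5379/80)
obs 13: x=-1 → posterior Inverse-Gamma(33/4, 5419/80)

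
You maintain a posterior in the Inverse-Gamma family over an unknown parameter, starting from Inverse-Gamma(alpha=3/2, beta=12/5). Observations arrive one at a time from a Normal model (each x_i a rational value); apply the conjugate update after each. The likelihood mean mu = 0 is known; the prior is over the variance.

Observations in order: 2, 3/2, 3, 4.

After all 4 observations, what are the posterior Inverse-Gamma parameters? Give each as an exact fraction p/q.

obs 1: x=2 → posterior Inverse-Gamma(2, 22/5)
obs 2: x=3/2 → posterior Inverse-Gamma(5/2, 221/40)
obs 3: x=3 → posterior Inverse-Gamma(3, 401/40)
obs 4: x=4 → posterior Inverse-Gamma(7/2, 721/40)

alpha=7/2, beta=721/40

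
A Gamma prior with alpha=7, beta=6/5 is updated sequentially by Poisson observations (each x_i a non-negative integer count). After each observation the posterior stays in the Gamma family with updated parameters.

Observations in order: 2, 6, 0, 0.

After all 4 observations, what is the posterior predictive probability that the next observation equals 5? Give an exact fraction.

obs 1: x=2 → posterior Gamma(9, 11/5)
obs 2: x=6 → posterior Gamma(15, 16/5)
obs 3: x=0 → posterior Gamma(15, 21/5)
obs 4: x=0 → posterior Gamma(15, 26/5)

60947411350307565813350400000/671790528819082282036142601601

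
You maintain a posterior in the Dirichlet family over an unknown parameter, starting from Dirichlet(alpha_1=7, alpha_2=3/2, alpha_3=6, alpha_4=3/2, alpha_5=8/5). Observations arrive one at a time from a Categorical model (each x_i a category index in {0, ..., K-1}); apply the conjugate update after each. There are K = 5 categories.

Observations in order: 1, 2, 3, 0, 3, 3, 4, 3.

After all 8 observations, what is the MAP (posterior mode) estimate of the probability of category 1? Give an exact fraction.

obs 1: x=1 → posterior Dirichlet(7, 5/2, 6, 3/2, 8/5)
obs 2: x=2 → posterior Dirichlet(7, 5/2, 7, 3/2, 8/5)
obs 3: x=3 → posterior Dirichlet(7, 5/2, 7, 5/2, 8/5)
obs 4: x=0 → posterior Dirichlet(8, 5/2, 7, 5/2, 8/5)
obs 5: x=3 → posterior Dirichlet(8, 5/2, 7, 7/2, 8/5)
obs 6: x=3 → posterior Dirichlet(8, 5/2, 7, 9/2, 8/5)
obs 7: x=4 → posterior Dirichlet(8, 5/2, 7, 9/2, 13/5)
obs 8: x=3 → posterior Dirichlet(8, 5/2, 7, 11/2, 13/5)

15/206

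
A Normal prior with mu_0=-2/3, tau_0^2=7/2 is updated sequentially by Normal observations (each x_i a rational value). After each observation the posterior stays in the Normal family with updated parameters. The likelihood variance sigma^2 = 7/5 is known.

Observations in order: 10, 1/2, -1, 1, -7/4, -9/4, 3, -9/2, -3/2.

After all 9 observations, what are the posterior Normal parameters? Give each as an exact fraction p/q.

mu_0=97/282, tau_0^2=7/47

obs 1: x=10 → posterior Normal(146/21, 1)
obs 2: x=1/2 → posterior Normal(307/72, 7/12)
obs 3: x=-1 → posterior Normal(277/102, 7/17)
obs 4: x=1 → posterior Normal(307/132, 7/22)
obs 5: x=-7/4 → posterior Normal(509/324, 7/27)
obs 6: x=-9/4 → posterior Normal(187/192, 7/32)
obs 7: x=3 → posterior Normal(277/222, 7/37)
obs 8: x=-9/2 → posterior Normal(71/126, 1/6)
obs 9: x=-3/2 → posterior Normal(97/282, 7/47)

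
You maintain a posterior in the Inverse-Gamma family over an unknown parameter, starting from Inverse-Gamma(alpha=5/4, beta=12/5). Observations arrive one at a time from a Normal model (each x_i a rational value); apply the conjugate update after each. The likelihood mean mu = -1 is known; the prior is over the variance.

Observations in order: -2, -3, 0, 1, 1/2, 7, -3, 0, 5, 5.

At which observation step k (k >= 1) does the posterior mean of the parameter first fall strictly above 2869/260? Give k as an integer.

obs 1: x=-2 → posterior Inverse-Gamma(7/4, 29/10)
obs 2: x=-3 → posterior Inverse-Gamma(9/4, 49/10)
obs 3: x=0 → posterior Inverse-Gamma(11/4, 27/5)
obs 4: x=1 → posterior Inverse-Gamma(13/4, 37/5)
obs 5: x=1/2 → posterior Inverse-Gamma(15/4, 341/40)
obs 6: x=7 → posterior Inverse-Gamma(17/4, 1621/40)
obs 7: x=-3 → posterior Inverse-Gamma(19/4, 1701/40)
obs 8: x=0 → posterior Inverse-Gamma(21/4, 1721/40)
obs 9: x=5 → posterior Inverse-Gamma(23/4, 2441/40)
obs 10: x=5 → posterior Inverse-Gamma(25/4, 3161/40)

k = 6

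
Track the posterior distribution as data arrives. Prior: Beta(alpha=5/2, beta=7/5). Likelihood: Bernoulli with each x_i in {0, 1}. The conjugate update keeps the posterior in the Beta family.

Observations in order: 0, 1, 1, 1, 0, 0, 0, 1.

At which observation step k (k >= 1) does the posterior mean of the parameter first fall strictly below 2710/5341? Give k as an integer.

k = 7

obs 1: x=0 → posterior Beta(5/2, 12/5)
obs 2: x=1 → posterior Beta(7/2, 12/5)
obs 3: x=1 → posterior Beta(9/2, 12/5)
obs 4: x=1 → posterior Beta(11/2, 12/5)
obs 5: x=0 → posterior Beta(11/2, 17/5)
obs 6: x=0 → posterior Beta(11/2, 22/5)
obs 7: x=0 → posterior Beta(11/2, 27/5)
obs 8: x=1 → posterior Beta(13/2, 27/5)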